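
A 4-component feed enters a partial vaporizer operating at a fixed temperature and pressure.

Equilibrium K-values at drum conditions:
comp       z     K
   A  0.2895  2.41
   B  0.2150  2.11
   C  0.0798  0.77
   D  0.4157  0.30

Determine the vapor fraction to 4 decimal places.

Rachford–Rice: g(ψ) = Σ zᵢ(Kᵢ−1)/(1+ψ(Kᵢ−1)) = 0.
g(0) = ΣzᵢKᵢ − 1 = 0.3375 and g(1) = 1 − Σzᵢ/Kᵢ = -0.7113, so a root lies in (0, 1).
Newton iteration, ψ⁰ = 0.66:
  ψ = 0.6600: g = -0.21334, g' = -0.9523 → ψ = 0.4360
  ψ = 0.4360: g = -0.02558, g' = -0.7682 → ψ = 0.4027
  ψ = 0.4027: g = -0.00014, g' = -0.7608 → ψ = 0.4025
Converged at ψ = 0.4025.

ψ = 0.4025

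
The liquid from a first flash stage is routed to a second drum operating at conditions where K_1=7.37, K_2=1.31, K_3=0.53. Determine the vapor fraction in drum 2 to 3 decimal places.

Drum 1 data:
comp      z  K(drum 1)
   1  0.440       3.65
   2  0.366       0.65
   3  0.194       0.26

V/F (drum 2) = 0.832

Drum 1:
Iterate (Newton) starting at ψ₁ = 0.5:
  ψ₁ = 0.500: g = 0.1184, g' = -0.905 → ψ₁ = 0.631
  ψ₁ = 0.631: g = 0.0028, g' = -0.880 → ψ₁ = 0.634
Converged at ψ₁ = 0.634.
Drum-1 compositions:
  1: x = 0.164, y = 0.599
  2: x = 0.470, y = 0.306
  3: x = 0.365, y = 0.095
Drum-2 feed = drum-1 liquid: z₂ = (0.1642, 0.4704, 0.3655).
Drum 2:
Newton–Raphson from ψ₂ = 0.45:
  ψ₂ = 0.450: g = 0.1806, g' = -0.610 → ψ₂ = 0.746
  ψ₂ = 0.746: g = 0.0358, g' = -0.423 → ψ₂ = 0.831
  ψ₂ = 0.831: g = 0.0005, g' = -0.414 → ψ₂ = 0.832
Converged at ψ₂ = 0.832.
  1: x = 0.026, y = 0.192
  2: x = 0.374, y = 0.490
  3: x = 0.600, y = 0.318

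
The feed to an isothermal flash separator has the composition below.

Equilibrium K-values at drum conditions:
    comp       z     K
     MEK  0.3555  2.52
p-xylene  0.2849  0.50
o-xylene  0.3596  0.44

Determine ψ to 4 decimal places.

Material balance + equilibrium reduce to Σ zᵢ(Kᵢ−1)/(1+ψ(Kᵢ−1)) = 0.
Feasibility: ΣzᵢKᵢ = 1.1965, Σzᵢ/Kᵢ = 1.5281 — both > 1, two phases present.
Newton iteration, ψ⁰ = 0.3:
  ψ = 0.3000: g = -0.03850, g' = -0.6489 → ψ = 0.2407
  ψ = 0.2407: g = 0.00095, g' = -0.6830 → ψ = 0.2421
Converged at ψ = 0.2421.

ψ = 0.2421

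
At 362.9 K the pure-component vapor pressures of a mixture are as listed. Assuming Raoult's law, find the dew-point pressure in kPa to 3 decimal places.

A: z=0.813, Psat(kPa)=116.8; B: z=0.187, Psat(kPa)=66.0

At the dew point ψ → 1, so Σzᵢ/Kᵢ = 1 with Kᵢ = Pᵢˢᵃᵗ/P ⇒ 1/P = Σzᵢ/Pᵢˢᵃᵗ.
1/P = 0.813/116.8 + 0.187/66.0 = 0.009794 ⇒ P = 102.104 kPa

Pdew = 102.104 kPa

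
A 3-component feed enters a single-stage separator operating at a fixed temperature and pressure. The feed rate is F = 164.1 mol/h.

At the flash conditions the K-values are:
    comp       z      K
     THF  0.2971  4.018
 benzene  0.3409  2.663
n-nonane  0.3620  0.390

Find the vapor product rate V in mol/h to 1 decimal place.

Material balance + equilibrium reduce to Σ zᵢ(Kᵢ−1)/(1+β(Kᵢ−1)) = 0.
Feasibility: ΣzᵢKᵢ = 2.2427, Σzᵢ/Kᵢ = 1.1302 — both > 1, two phases present.
Newton iteration, β⁰ = 0.61:
  β = 0.6100: g = 0.24536, g' = -0.9093 → β = 0.8798
  β = 0.8798: g = -0.00118, g' = -0.9855 → β = 0.8786
Converged at β = 0.8786.
Then V = β·F = 0.8786·164.1 = 144.2 mol/h and L = F − V = 19.9 mol/h.

V = 144.2 mol/h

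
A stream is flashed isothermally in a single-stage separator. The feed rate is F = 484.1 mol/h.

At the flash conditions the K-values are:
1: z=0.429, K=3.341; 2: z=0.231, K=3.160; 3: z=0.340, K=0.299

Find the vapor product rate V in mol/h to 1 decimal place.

Material balance + equilibrium reduce to Σ zᵢ(Kᵢ−1)/(1+ψ(Kᵢ−1)) = 0.
Feasibility: ΣzᵢKᵢ = 2.265, Σzᵢ/Kᵢ = 1.339 — both > 1, two phases present.
Newton iteration, ψ⁰ = 0.5:
  ψ = 0.500: g = 0.3356, g' = -1.144 → ψ = 0.793
  ψ = 0.793: g = -0.0016, g' = -1.282 → ψ = 0.792
Converged at ψ = 0.792.
Then V = ψ·F = 0.7921·484.1 = 383.5 mol/h and L = F − V = 100.6 mol/h.

V = 383.5 mol/h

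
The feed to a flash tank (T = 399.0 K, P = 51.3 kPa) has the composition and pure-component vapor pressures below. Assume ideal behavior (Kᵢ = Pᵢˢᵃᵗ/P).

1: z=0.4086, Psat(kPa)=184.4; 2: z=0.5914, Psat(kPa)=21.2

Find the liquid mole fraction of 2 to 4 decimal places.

x_2 = 0.8156

Raoult's law: Kᵢ = Pᵢˢᵃᵗ/P = Pᵢˢᵃᵗ/51.3.
  K_1 = 184.4/51.3 = 3.594542, K_2 = 21.2/51.3 = 0.413255
Binary case is linear: z₁(K₁−1)(1+V/F(K₂−1)) + z₂(K₂−1)(1+V/F(K₁−1)) = 0
⇒ V/F = [z₁(K₁−1)+z₂(K₂−1)] / [−(K₁−1)(K₂−1)] = 0.71313/1.52233 = 0.4684
Compositions from xᵢ = zᵢ/(1+V/F(Kᵢ−1)), yᵢ = Kᵢxᵢ:
  1: x = 0.1844, y = 0.6630
  2: x = 0.8156, y = 0.3370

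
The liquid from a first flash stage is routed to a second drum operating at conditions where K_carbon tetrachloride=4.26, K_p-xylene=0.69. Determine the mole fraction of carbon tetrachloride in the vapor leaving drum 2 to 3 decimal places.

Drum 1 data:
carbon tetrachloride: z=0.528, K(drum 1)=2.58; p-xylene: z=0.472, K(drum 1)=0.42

y_carbon tetrachloride (drum 2) = 0.370

Drum 1:
Material balance + equilibrium reduce to Σ zᵢ(Kᵢ−1)/(1+ψ₁(Kᵢ−1)) = 0.
Check two-phase: ΣzᵢKᵢ = 1.560 > 1 and Σzᵢ/Kᵢ = 1.328 > 1, so g(0) = 0.560 > 0 and g(1) = -0.328 < 0.
Newton iteration, ψ₁⁰ = 0.59:
  ψ₁ = 0.590: g = 0.0156, g' = -0.720 → ψ₁ = 0.612
Converged at ψ₁ = 0.612.
Drum-1 compositions:
  carbon tetrachloride: x = 0.269, y = 0.693
  p-xylene: x = 0.731, y = 0.307
Drum-2 feed = drum-1 liquid: z₂ = (0.2685, 0.7315).
Drum 2:
Material balance + equilibrium reduce to Σ zᵢ(Kᵢ−1)/(1+ψ₂(Kᵢ−1)) = 0.
g(0) = ΣzᵢKᵢ − 1 = 0.649 and g(1) = 1 − Σzᵢ/Kᵢ = -0.123, so a root lies in (0, 1).
Binary case is linear: z₁(K₁−1)(1+ψ₂(K₂−1)) + z₂(K₂−1)(1+ψ₂(K₁−1)) = 0
⇒ ψ₂ = [z₁(K₁−1)+z₂(K₂−1)] / [−(K₁−1)(K₂−1)] = 0.6486/1.0106 = 0.642
  carbon tetrachloride: x = 0.087, y = 0.370
  p-xylene: x = 0.913, y = 0.630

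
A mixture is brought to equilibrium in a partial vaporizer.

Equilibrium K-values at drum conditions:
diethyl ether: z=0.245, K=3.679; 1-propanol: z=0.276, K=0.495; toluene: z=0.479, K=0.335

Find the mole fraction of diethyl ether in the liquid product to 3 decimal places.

x_diethyl ether = 0.185

Rachford–Rice: g(β) = Σ zᵢ(Kᵢ−1)/(1+β(Kᵢ−1)) = 0.
Feasibility: ΣzᵢKᵢ = 1.198, Σzᵢ/Kᵢ = 2.054 — both > 1, two phases present.
Iterate (Newton) starting at β = 0.5:
  β = 0.500: g = -0.3831, g' = -0.923 → β = 0.085
  β = 0.085: g = 0.0517, g' = -1.482 → β = 0.120
  β = 0.120: g = 0.0026, g' = -1.338 → β = 0.122
Converged at β = 0.122.
Compositions from xᵢ = zᵢ/(1+β(Kᵢ−1)), yᵢ = Kᵢxᵢ:
  diethyl ether: x = 0.185, y = 0.680
  1-propanol: x = 0.294, y = 0.146
  toluene: x = 0.521, y = 0.175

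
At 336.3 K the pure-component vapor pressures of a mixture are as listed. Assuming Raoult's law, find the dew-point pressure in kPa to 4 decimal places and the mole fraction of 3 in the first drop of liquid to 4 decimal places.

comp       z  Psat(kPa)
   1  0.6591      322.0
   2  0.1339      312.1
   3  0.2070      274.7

Pdew = 309.6481 kPa, x_3 = 0.2333

At the dew point ψ → 1, so Σzᵢ/Kᵢ = 1 with Kᵢ = Pᵢˢᵃᵗ/P ⇒ 1/P = Σzᵢ/Pᵢˢᵃᵗ.
1/P = 0.6591/322.0 + 0.1339/312.1 + 0.2070/274.7 = 0.0032295 ⇒ P = 309.6481 kPa
xᵢ = zᵢP/Pᵢˢᵃᵗ ⇒ x_3 = 0.2070·309.6481/274.7 = 0.2333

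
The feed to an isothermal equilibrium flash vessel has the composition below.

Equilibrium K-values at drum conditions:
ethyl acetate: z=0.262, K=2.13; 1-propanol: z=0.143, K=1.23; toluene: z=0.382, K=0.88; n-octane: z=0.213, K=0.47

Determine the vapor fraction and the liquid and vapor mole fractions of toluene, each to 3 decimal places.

Let ψ = V/F and solve Σ zᵢ(Kᵢ−1)/(1+ψ(Kᵢ−1)) = 0.
g(0) = ΣzᵢKᵢ − 1 = 0.170 and g(1) = 1 − Σzᵢ/Kᵢ = -0.127, so a root lies in (0, 1).
Iterate (Newton) starting at ψ = 0.45:
  ψ = 0.450: g = 0.0294, g' = -0.263 → ψ = 0.562
  ψ = 0.562: g = 0.0003, g' = -0.259 → ψ = 0.563
Converged at ψ = 0.563.
Compositions from xᵢ = zᵢ/(1+ψ(Kᵢ−1)), yᵢ = Kᵢxᵢ:
  ethyl acetate: x = 0.160, y = 0.341
  1-propanol: x = 0.127, y = 0.156
  toluene: x = 0.410, y = 0.361
  n-octane: x = 0.304, y = 0.143

ψ = 0.563, x_toluene = 0.410, y_toluene = 0.361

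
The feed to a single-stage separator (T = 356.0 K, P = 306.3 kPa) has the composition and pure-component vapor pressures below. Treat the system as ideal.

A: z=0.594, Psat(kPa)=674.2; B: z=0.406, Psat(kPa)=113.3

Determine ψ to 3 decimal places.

ψ = 0.605

Raoult's law: Kᵢ = Pᵢˢᵃᵗ/P = Pᵢˢᵃᵗ/306.3.
  K_A = 674.2/306.3 = 2.20111, K_B = 113.3/306.3 = 0.36990
Binary case is linear: z₁(K₁−1)(1+ψ(K₂−1)) + z₂(K₂−1)(1+ψ(K₁−1)) = 0
⇒ ψ = [z₁(K₁−1)+z₂(K₂−1)] / [−(K₁−1)(K₂−1)] = 0.4576/0.7568 = 0.605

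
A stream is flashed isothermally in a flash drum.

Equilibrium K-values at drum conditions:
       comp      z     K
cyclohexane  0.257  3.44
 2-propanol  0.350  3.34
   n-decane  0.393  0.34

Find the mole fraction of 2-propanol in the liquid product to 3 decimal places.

x_2-propanol = 0.127

Newton–Raphson from ψ = 0.63:
  ψ = 0.630: g = 0.1342, g' = -1.052 → ψ = 0.758
  ψ = 0.758: g = -0.0032, g' = -1.123 → ψ = 0.755
Converged at ψ = 0.755.
Compositions from xᵢ = zᵢ/(1+ψ(Kᵢ−1)), yᵢ = Kᵢxᵢ:
  cyclohexane: x = 0.090, y = 0.311
  2-propanol: x = 0.127, y = 0.423
  n-decane: x = 0.783, y = 0.266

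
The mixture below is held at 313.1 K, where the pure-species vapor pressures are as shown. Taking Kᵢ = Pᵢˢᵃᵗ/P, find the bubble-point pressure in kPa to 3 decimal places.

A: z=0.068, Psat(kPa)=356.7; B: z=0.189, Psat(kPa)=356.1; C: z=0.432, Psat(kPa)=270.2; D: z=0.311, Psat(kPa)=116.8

Pbub = 244.610 kPa

At the bubble point ψ → 0, so ΣzᵢKᵢ = 1 with Kᵢ = Pᵢˢᵃᵗ/P ⇒ P = ΣzᵢPᵢˢᵃᵗ.
P = 0.068·356.7 + 0.189·356.1 + 0.432·270.2 + 0.311·116.8 = 244.610 kPa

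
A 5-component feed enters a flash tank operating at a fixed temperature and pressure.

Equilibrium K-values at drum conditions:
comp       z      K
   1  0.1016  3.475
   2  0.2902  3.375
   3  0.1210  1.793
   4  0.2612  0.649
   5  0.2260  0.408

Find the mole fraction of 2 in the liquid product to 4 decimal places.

x_2 = 0.1002

Rachford–Rice: g(ψ) = Σ zᵢ(Kᵢ−1)/(1+ψ(Kᵢ−1)) = 0.
Feasibility: ΣzᵢKᵢ = 1.8112, Σzᵢ/Kᵢ = 1.1391 — both > 1, two phases present.
Newton–Raphson from ψ = 0.37:
  ψ = 0.3700: g = 0.29562, g' = -0.8512 → ψ = 0.7173
  ψ = 0.7173: g = 0.05163, g' = -0.6324 → ψ = 0.7989
  ψ = 0.7989: g = -0.00021, g' = -0.6410 → ψ = 0.7986
Converged at ψ = 0.7986.
Compositions from xᵢ = zᵢ/(1+ψ(Kᵢ−1)), yᵢ = Kᵢxᵢ:
  1: x = 0.0341, y = 0.1186
  2: x = 0.1002, y = 0.3381
  3: x = 0.0741, y = 0.1328
  4: x = 0.3629, y = 0.2355
  5: x = 0.4287, y = 0.1749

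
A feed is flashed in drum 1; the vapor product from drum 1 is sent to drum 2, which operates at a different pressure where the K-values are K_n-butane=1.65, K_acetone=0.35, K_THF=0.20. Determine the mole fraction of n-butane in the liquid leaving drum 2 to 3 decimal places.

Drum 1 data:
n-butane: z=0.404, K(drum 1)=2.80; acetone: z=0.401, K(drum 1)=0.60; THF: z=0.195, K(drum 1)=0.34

Drum 1:
Material balance + equilibrium reduce to Σ zᵢ(Kᵢ−1)/(1+ψ₁(Kᵢ−1)) = 0.
g(0) = ΣzᵢKᵢ − 1 = 0.438 and g(1) = 1 − Σzᵢ/Kᵢ = -0.386, so a root lies in (0, 1).
Iterate (Newton) starting at ψ₁ = 0.5:
  ψ₁ = 0.500: g = -0.0099, g' = -0.652 → ψ₁ = 0.485
Converged at ψ₁ = 0.485.
Drum-1 compositions:
  n-butane: x = 0.216, y = 0.604
  acetone: x = 0.498, y = 0.299
  THF: x = 0.287, y = 0.098
Drum-2 feed = drum-1 vapor: z₂ = (0.6040, 0.2985, 0.0975).
Drum 2:
Iterate (Newton) starting at ψ₂ = 0.5:
  ψ₂ = 0.500: g = -0.1212, g' = -0.595 → ψ₂ = 0.297
  ψ₂ = 0.297: g = -0.0135, g' = -0.480 → ψ₂ = 0.268
Converged at ψ₂ = 0.268.
  n-butane: x = 0.514, y = 0.849
  acetone: x = 0.362, y = 0.127
  THF: x = 0.124, y = 0.025

x_n-butane (drum 2) = 0.514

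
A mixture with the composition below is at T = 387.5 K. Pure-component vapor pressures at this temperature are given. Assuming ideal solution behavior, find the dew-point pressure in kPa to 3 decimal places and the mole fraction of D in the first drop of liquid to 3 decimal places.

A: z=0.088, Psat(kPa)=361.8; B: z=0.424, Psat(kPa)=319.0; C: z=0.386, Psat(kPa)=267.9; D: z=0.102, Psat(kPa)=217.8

At the dew point ψ → 1, so Σzᵢ/Kᵢ = 1 with Kᵢ = Pᵢˢᵃᵗ/P ⇒ 1/P = Σzᵢ/Pᵢˢᵃᵗ.
1/P = 0.088/361.8 + 0.424/319.0 + 0.386/267.9 + 0.102/217.8 = 0.003482 ⇒ P = 287.229 kPa
xᵢ = zᵢP/Pᵢˢᵃᵗ ⇒ x_D = 0.102·287.229/217.8 = 0.135

Pdew = 287.229 kPa, x_D = 0.135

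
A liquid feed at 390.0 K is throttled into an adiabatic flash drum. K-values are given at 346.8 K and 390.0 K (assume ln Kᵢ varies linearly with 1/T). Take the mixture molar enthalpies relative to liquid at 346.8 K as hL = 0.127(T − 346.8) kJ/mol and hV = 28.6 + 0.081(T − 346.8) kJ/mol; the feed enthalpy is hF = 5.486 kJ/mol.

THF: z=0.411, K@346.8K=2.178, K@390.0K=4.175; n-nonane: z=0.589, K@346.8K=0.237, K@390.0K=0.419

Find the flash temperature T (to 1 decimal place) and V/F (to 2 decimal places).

Adiabatic flash: solve Rachford–Rice at each trial T, then check hF = ψ·hV(T) + (1−ψ)·hL(T).
  T = 346.8 K: K = (2.178, 0.237), RR gives ψ = 0.039, H_out = 1.106 kJ/mol
  T = 390.0 K: K = (4.175, 0.419), RR gives ψ = 0.522, H_out = 19.375 kJ/mol
  T = 368.4 K: K = (3.074, 0.320), RR gives ψ = 0.321, H_out = 11.598 kJ/mol
  T = 357.6 K: K = (2.601, 0.277), RR gives ψ = 0.200, H_out = 7.003 kJ/mol
  T = 352.2 K: K = (2.383, 0.256), RR gives ψ = 0.127, H_out = 4.285 kJ/mol
  T = 354.9 K: K = (2.490, 0.267), RR gives ψ = 0.165, H_out = 5.691 kJ/mol
  T = 353.5 K: K = (2.435, 0.261), RR gives ψ = 0.146, H_out = 4.975 kJ/mol
Linear interpolation between T = 353.5 (H_out = 4.975) and T = 354.9 (H_out = 5.691) on hF = 5.486 gives T ≈ 354.5 K, at which ψ = 0.16.

T = 354.5 K, V/F = 0.16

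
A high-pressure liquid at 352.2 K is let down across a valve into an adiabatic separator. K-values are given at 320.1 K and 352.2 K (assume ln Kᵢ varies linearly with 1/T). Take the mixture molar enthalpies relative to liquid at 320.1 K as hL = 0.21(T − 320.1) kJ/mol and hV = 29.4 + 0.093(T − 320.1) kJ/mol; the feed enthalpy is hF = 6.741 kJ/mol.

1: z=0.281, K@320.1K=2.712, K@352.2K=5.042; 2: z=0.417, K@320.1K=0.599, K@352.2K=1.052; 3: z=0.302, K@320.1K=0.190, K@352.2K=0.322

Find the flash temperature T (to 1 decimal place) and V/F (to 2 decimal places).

T = 326.5 K, V/F = 0.19

Adiabatic flash: solve Rachford–Rice at each trial T, then check hF = ψ·hV(T) + (1−ψ)·hL(T).
  T = 320.1 K: K = (2.712, 0.599, 0.190), RR gives ψ = 0.068, H_out = 2.003 kJ/mol
  T = 352.2 K: K = (5.042, 1.052, 0.322), RR gives ψ = 0.609, H_out = 22.371 kJ/mol
  T = 336.1 K: K = (3.749, 0.804, 0.250), RR gives ψ = 0.349, H_out = 12.961 kJ/mol
  T = 328.1 K: K = (3.201, 0.696, 0.219), RR gives ψ = 0.216, H_out = 7.827 kJ/mol
  T = 324.1 K: K = (2.950, 0.646, 0.204), RR gives ψ = 0.145, H_out = 5.034 kJ/mol
  T = 326.1 K: K = (3.074, 0.671, 0.211), RR gives ψ = 0.181, H_out = 6.455 kJ/mol
Linear interpolation between T = 326.1 (H_out = 6.455) and T = 328.1 (H_out = 7.827) on hF = 6.741 gives T ≈ 326.5 K, at which ψ = 0.19.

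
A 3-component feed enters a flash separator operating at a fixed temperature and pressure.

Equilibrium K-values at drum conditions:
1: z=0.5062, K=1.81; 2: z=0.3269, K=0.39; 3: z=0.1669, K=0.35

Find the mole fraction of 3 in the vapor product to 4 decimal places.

y_3 = 0.0672

Material balance + equilibrium reduce to Σ zᵢ(Kᵢ−1)/(1+ψ(Kᵢ−1)) = 0.
Feasibility: ΣzᵢKᵢ = 1.1021, Σzᵢ/Kᵢ = 1.5947 — both > 1, two phases present.
Newton–Raphson from ψ = 0.37:
  ψ = 0.3700: g = -0.08490, g' = -0.5217 → ψ = 0.2073
  ψ = 0.2073: g = -0.00257, g' = -0.4971 → ψ = 0.2021
Converged at ψ = 0.2021.
Compositions from xᵢ = zᵢ/(1+ψ(Kᵢ−1)), yᵢ = Kᵢxᵢ:
  1: x = 0.4350, y = 0.7873
  2: x = 0.3729, y = 0.1454
  3: x = 0.1921, y = 0.0672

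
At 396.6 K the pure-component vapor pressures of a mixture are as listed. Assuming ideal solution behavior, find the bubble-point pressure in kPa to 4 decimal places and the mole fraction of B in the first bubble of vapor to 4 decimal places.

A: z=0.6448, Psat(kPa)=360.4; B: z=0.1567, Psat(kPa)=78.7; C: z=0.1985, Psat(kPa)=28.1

At the bubble point ψ → 0, so ΣzᵢKᵢ = 1 with Kᵢ = Pᵢˢᵃᵗ/P ⇒ P = ΣzᵢPᵢˢᵃᵗ.
P = 0.6448·360.4 + 0.1567·78.7 + 0.1985·28.1 = 250.2961 kPa
yᵢ = zᵢPᵢˢᵃᵗ/P ⇒ y_B = 0.1567·78.7/250.2961 = 0.0493

Pbub = 250.2961 kPa, y_B = 0.0493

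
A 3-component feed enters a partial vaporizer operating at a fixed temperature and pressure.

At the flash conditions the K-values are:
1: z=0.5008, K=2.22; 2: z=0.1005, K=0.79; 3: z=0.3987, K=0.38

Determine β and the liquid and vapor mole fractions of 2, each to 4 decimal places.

β = 0.4962, x_2 = 0.1122, y_2 = 0.0886

Material balance + equilibrium reduce to Σ zᵢ(Kᵢ−1)/(1+β(Kᵢ−1)) = 0.
g(0) = ΣzᵢKᵢ − 1 = 0.3427 and g(1) = 1 − Σzᵢ/Kᵢ = -0.4020, so a root lies in (0, 1).
Iterate (Newton) starting at β = 0.5:
  β = 0.5000: g = -0.00234, g' = -0.6150 → β = 0.4962
Converged at β = 0.4962.
Compositions from xᵢ = zᵢ/(1+β(Kᵢ−1)), yᵢ = Kᵢxᵢ:
  1: x = 0.3120, y = 0.6925
  2: x = 0.1122, y = 0.0886
  3: x = 0.5759, y = 0.2188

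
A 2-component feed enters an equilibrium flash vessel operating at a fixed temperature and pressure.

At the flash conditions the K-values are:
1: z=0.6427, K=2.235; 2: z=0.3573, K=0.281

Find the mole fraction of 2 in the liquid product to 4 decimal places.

x_2 = 0.6320

Let β = V/F and solve Σ zᵢ(Kᵢ−1)/(1+β(Kᵢ−1)) = 0.
Feasibility: ΣzᵢKᵢ = 1.5368, Σzᵢ/Kᵢ = 1.5591 — both > 1, two phases present.
Binary case is linear: z₁(K₁−1)(1+β(K₂−1)) + z₂(K₂−1)(1+β(K₁−1)) = 0
⇒ β = [z₁(K₁−1)+z₂(K₂−1)] / [−(K₁−1)(K₂−1)] = 0.53684/0.88796 = 0.6046
Compositions from xᵢ = zᵢ/(1+β(Kᵢ−1)), yᵢ = Kᵢxᵢ:
  1: x = 0.3680, y = 0.8224
  2: x = 0.6320, y = 0.1776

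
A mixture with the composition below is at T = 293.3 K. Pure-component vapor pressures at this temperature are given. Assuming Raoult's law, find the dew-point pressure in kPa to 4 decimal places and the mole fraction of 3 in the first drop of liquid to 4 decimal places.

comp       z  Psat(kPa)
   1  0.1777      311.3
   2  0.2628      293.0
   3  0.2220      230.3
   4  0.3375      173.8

At the dew point ψ → 1, so Σzᵢ/Kᵢ = 1 with Kᵢ = Pᵢˢᵃᵗ/P ⇒ 1/P = Σzᵢ/Pᵢˢᵃᵗ.
1/P = 0.1777/311.3 + 0.2628/293.0 + 0.2220/230.3 + 0.3375/173.8 = 0.0043736 ⇒ P = 228.6442 kPa
xᵢ = zᵢP/Pᵢˢᵃᵗ ⇒ x_3 = 0.2220·228.6442/230.3 = 0.2204

Pdew = 228.6442 kPa, x_3 = 0.2204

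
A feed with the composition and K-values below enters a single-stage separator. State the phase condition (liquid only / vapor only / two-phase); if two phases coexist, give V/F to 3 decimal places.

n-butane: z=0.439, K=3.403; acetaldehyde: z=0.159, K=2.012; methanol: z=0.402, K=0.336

two-phase, V/F = 0.689

ΣzᵢKᵢ = 1.949; Σzᵢ/Kᵢ = 1.404.
Both exceed 1, so a two-phase solution exists.
Let ψ = V/F and solve Σ zᵢ(Kᵢ−1)/(1+ψ(Kᵢ−1)) = 0.
Newton–Raphson from ψ = 0.5:
  ψ = 0.500: g = 0.1864, g' = -0.992 → ψ = 0.688
  ψ = 0.688: g = 0.0011, g' = -1.017 → ψ = 0.689
Converged at ψ = 0.689.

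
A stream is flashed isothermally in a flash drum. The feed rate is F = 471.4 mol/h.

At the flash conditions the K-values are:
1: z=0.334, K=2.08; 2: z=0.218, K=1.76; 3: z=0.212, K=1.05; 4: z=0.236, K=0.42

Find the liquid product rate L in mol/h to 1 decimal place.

Rachford–Rice: g(ψ) = Σ zᵢ(Kᵢ−1)/(1+ψ(Kᵢ−1)) = 0.
Check two-phase: ΣzᵢKᵢ = 1.400 > 1 and Σzᵢ/Kᵢ = 1.048 > 1, so g(0) = 0.400 > 0 and g(1) = -0.048 < 0.
Iterate (Newton) starting at ψ = 0.5:
  ψ = 0.500: g = 0.1718, g' = -0.388 → ψ = 0.942
  ψ = 0.942: g = -0.0165, g' = -0.525 → ψ = 0.911
  ψ = 0.911: g = -0.0004, g' = -0.500 → ψ = 0.910
Converged at ψ = 0.910.
Then V = ψ·F = 0.9103·471.4 = 429.1 mol/h and L = F − V = 42.3 mol/h.

L = 42.3 mol/h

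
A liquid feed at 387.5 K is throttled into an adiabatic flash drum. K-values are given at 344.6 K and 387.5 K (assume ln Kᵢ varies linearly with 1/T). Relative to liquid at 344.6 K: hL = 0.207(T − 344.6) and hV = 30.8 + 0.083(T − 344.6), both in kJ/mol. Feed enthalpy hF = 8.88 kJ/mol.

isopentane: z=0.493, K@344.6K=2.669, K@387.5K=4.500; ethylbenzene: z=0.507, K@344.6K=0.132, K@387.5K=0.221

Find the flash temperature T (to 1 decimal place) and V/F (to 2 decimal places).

T = 346.4 K, V/F = 0.28

Adiabatic flash: solve Rachford–Rice at each trial T, then check hF = ψ·hV(T) + (1−ψ)·hL(T).
  T = 344.6 K: K = (2.669, 0.132), RR gives ψ = 0.264, H_out = 8.137 kJ/mol
  T = 387.5 K: K = (4.500, 0.221), RR gives ψ = 0.488, H_out = 21.315 kJ/mol
  T = 366.1 K: K = (3.521, 0.174), RR gives ψ = 0.395, H_out = 15.575 kJ/mol
  T = 355.4 K: K = (3.080, 0.152), RR gives ψ = 0.338, H_out = 12.185 kJ/mol
  T = 350.0 K: K = (2.871, 0.142), RR gives ψ = 0.303, H_out = 10.260 kJ/mol
  T = 347.3 K: K = (2.769, 0.137), RR gives ψ = 0.285, H_out = 9.227 kJ/mol
  T = 346.0 K: K = (2.720, 0.135), RR gives ψ = 0.275, H_out = 8.710 kJ/mol
Linear interpolation between T = 346.0 (H_out = 8.710) and T = 347.3 (H_out = 9.227) on hF = 8.88 gives T ≈ 346.4 K, at which ψ = 0.28.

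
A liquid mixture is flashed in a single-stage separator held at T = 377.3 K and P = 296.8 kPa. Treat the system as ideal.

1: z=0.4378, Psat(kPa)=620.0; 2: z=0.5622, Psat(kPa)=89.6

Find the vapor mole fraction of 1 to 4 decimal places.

y_1 = 0.8160

Raoult's law: Kᵢ = Pᵢˢᵃᵗ/P = Pᵢˢᵃᵗ/296.8.
  K_1 = 620.0/296.8 = 2.088949, K_2 = 89.6/296.8 = 0.301887
Rachford–Rice: g(ψ) = Σ zᵢ(Kᵢ−1)/(1+ψ(Kᵢ−1)) = 0.
Check two-phase: ΣzᵢKᵢ = 1.0843 > 1 and Σzᵢ/Kᵢ = 2.0719 > 1, so g(0) = 0.0843 > 0 and g(1) = -1.0719 < 0.
Binary case is linear: z₁(K₁−1)(1+ψ(K₂−1)) + z₂(K₂−1)(1+ψ(K₁−1)) = 0
⇒ ψ = [z₁(K₁−1)+z₂(K₂−1)] / [−(K₁−1)(K₂−1)] = 0.08426/0.76021 = 0.1108
Compositions from xᵢ = zᵢ/(1+ψ(Kᵢ−1)), yᵢ = Kᵢxᵢ:
  1: x = 0.3906, y = 0.8160
  2: x = 0.6094, y = 0.1840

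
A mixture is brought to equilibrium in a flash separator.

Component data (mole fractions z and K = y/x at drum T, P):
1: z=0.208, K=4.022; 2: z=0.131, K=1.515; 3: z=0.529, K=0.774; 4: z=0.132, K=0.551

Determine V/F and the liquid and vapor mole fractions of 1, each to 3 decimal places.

V/F = 0.777, x_1 = 0.062, y_1 = 0.250

Rachford–Rice: g(V/F) = Σ zᵢ(Kᵢ−1)/(1+V/F(Kᵢ−1)) = 0.
Check two-phase: ΣzᵢKᵢ = 1.517 > 1 and Σzᵢ/Kᵢ = 1.061 > 1, so g(0) = 0.517 > 0 and g(1) = -0.061 < 0.
Newton–Raphson from V/F = 0.4:
  V/F = 0.400: g = 0.1368, g' = -0.485 → V/F = 0.682
  V/F = 0.682: g = 0.0285, g' = -0.315 → V/F = 0.773
  V/F = 0.773: g = 0.0012, g' = -0.291 → V/F = 0.777
Converged at V/F = 0.777.
Compositions from xᵢ = zᵢ/(1+V/F(Kᵢ−1)), yᵢ = Kᵢxᵢ:
  1: x = 0.062, y = 0.250
  2: x = 0.094, y = 0.142
  3: x = 0.642, y = 0.497
  4: x = 0.203, y = 0.112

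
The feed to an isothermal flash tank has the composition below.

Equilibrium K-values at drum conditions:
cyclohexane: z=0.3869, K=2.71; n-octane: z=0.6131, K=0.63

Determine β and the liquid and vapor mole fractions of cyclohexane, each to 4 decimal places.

Material balance + equilibrium reduce to Σ zᵢ(Kᵢ−1)/(1+β(Kᵢ−1)) = 0.
Feasibility: ΣzᵢKᵢ = 1.4348, Σzᵢ/Kᵢ = 1.1159 — both > 1, two phases present.
Newton iteration, β⁰ = 0.39:
  β = 0.3900: g = 0.13180, g' = -0.5218 → β = 0.6426
  β = 0.6426: g = 0.01762, g' = -0.4013 → β = 0.6865
  β = 0.6865: g = 0.00025, g' = -0.3902 → β = 0.6871
Converged at β = 0.6871.
Compositions from xᵢ = zᵢ/(1+β(Kᵢ−1)), yᵢ = Kᵢxᵢ:
  cyclohexane: x = 0.1779, y = 0.4821
  n-octane: x = 0.8221, y = 0.5179

β = 0.6871, x_cyclohexane = 0.1779, y_cyclohexane = 0.4821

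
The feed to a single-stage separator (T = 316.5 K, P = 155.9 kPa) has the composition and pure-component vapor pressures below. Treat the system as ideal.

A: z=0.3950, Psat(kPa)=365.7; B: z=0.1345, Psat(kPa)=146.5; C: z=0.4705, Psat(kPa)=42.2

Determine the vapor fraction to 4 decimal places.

Raoult's law: Kᵢ = Pᵢˢᵃᵗ/P = Pᵢˢᵃᵗ/155.9.
  K_A = 365.7/155.9 = 2.345734, K_B = 146.5/155.9 = 0.939705, K_C = 42.2/155.9 = 0.270686
Iterate (Newton) starting at ψ = 0.57:
  ψ = 0.5700: g = -0.29486, g' = -0.9627 → ψ = 0.2637
  ψ = 0.2637: g = -0.04076, g' = -0.7738 → ψ = 0.2110
  ψ = 0.2110: g = 0.00022, g' = -0.7840 → ψ = 0.2113
Converged at ψ = 0.2113.

ψ = 0.2113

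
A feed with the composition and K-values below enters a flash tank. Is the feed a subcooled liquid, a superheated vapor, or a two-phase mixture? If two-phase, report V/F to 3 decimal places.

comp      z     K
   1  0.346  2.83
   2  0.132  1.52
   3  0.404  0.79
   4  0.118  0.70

superheated vapor

ΣzᵢKᵢ = 1.582; Σzᵢ/Kᵢ = 0.889.
Since Σzᵢ/Kᵢ < 1 the mixture is above its dew point — single vapor phase.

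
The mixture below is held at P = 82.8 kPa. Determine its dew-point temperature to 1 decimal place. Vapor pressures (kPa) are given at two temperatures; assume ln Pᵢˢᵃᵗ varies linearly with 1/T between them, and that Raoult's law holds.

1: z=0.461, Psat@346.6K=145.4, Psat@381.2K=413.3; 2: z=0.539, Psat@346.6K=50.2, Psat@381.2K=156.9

Dew-point temperature: Σzᵢ·P/Pᵢˢᵃᵗ(T) = 1. Interpolate ln Pᵢˢᵃᵗ = aᵢ + bᵢ/T.
  T = 346.6 K: ΣzᵢP/Pᵢˢᵃᵗ = 1.1516
  T = 381.2 K: ΣzᵢP/Pᵢˢᵃᵗ = 0.3768
  T = 363.9 K: ΣzᵢP/Pᵢˢᵃᵗ = 0.6413
  T = 355.2 K: ΣzᵢP/Pᵢˢᵃᵗ = 0.8547
  T = 350.9 K: ΣzᵢP/Pᵢˢᵃᵗ = 0.9902
  T = 348.8 K: ΣzᵢP/Pᵢˢᵃᵗ = 1.0655
Interpolating between 348.8 K and 350.9 K gives T ≈ 350.6 K.

T = 350.6 K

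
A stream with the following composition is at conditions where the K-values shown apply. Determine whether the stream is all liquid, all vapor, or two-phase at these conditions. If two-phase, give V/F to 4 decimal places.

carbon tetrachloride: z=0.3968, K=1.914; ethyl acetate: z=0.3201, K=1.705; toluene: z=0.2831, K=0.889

all vapor

ΣzᵢKᵢ = 1.5569; Σzᵢ/Kᵢ = 0.7135.
Since Σzᵢ/Kᵢ < 1 the mixture is above its dew point — single vapor phase.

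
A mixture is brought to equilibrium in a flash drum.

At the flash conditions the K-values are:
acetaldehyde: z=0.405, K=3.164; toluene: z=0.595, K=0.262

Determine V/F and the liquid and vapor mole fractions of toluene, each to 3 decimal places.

V/F = 0.274, x_toluene = 0.746, y_toluene = 0.195

Rachford–Rice: g(V/F) = Σ zᵢ(Kᵢ−1)/(1+V/F(Kᵢ−1)) = 0.
Check two-phase: ΣzᵢKᵢ = 1.437 > 1 and Σzᵢ/Kᵢ = 2.399 > 1, so g(0) = 0.437 > 0 and g(1) = -1.399 < 0.
Binary case is linear: z₁(K₁−1)(1+V/F(K₂−1)) + z₂(K₂−1)(1+V/F(K₁−1)) = 0
⇒ V/F = [z₁(K₁−1)+z₂(K₂−1)] / [−(K₁−1)(K₂−1)] = 0.4373/1.5970 = 0.274
Compositions from xᵢ = zᵢ/(1+V/F(Kᵢ−1)), yᵢ = Kᵢxᵢ:
  acetaldehyde: x = 0.254, y = 0.805
  toluene: x = 0.746, y = 0.195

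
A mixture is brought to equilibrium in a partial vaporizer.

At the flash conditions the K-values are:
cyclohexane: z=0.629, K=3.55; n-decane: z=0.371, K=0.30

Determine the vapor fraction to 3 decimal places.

ψ = 0.753

Rachford–Rice: g(ψ) = Σ zᵢ(Kᵢ−1)/(1+ψ(Kᵢ−1)) = 0.
Check two-phase: ΣzᵢKᵢ = 2.344 > 1 and Σzᵢ/Kᵢ = 1.414 > 1, so g(0) = 1.344 > 0 and g(1) = -0.414 < 0.
Binary case is linear: z₁(K₁−1)(1+ψ(K₂−1)) + z₂(K₂−1)(1+ψ(K₁−1)) = 0
⇒ ψ = [z₁(K₁−1)+z₂(K₂−1)] / [−(K₁−1)(K₂−1)] = 1.3442/1.7850 = 0.753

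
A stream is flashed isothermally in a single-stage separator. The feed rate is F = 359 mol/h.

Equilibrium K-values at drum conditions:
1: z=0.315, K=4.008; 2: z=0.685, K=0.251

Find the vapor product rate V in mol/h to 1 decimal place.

V = 69.2 mol/h

Material balance + equilibrium reduce to Σ zᵢ(Kᵢ−1)/(1+V/F(Kᵢ−1)) = 0.
g(0) = ΣzᵢKᵢ − 1 = 0.434 and g(1) = 1 − Σzᵢ/Kᵢ = -1.808, so a root lies in (0, 1).
Binary case is linear: z₁(K₁−1)(1+V/F(K₂−1)) + z₂(K₂−1)(1+V/F(K₁−1)) = 0
⇒ V/F = [z₁(K₁−1)+z₂(K₂−1)] / [−(K₁−1)(K₂−1)] = 0.4345/2.2530 = 0.193
Then V = V/F·F = 0.1928·359 = 69.2 mol/h and L = F − V = 289.8 mol/h.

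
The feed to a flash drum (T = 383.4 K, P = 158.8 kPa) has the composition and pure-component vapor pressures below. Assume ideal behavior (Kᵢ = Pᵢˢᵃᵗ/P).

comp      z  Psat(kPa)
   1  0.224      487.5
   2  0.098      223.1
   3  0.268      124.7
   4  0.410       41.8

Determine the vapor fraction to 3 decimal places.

Raoult's law: Kᵢ = Pᵢˢᵃᵗ/P = Pᵢˢᵃᵗ/158.8.
  K_1 = 487.5/158.8 = 3.06990, K_2 = 223.1/158.8 = 1.40491, K_3 = 124.7/158.8 = 0.78526, K_4 = 41.8/158.8 = 0.26322
Iterate (Newton) starting at ψ = 0.5:
  ψ = 0.500: g = -0.2819, g' = -0.816 → ψ = 0.155
  ψ = 0.155: g = -0.0119, g' = -0.862 → ψ = 0.141
Converged at ψ = 0.141.

ψ = 0.141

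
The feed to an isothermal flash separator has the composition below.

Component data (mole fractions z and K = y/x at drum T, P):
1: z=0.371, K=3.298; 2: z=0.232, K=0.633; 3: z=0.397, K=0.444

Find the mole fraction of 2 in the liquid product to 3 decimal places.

Rachford–Rice: g(ψ) = Σ zᵢ(Kᵢ−1)/(1+ψ(Kᵢ−1)) = 0.
Check two-phase: ΣzᵢKᵢ = 1.547 > 1 and Σzᵢ/Kᵢ = 1.373 > 1, so g(0) = 0.547 > 0 and g(1) = -0.373 < 0.
Newton iteration, ψ⁰ = 0.7:
  ψ = 0.700: g = -0.1491, g' = -0.673 → ψ = 0.479
  ψ = 0.479: g = 0.0020, g' = -0.718 → ψ = 0.481
Converged at ψ = 0.481.
Compositions from xᵢ = zᵢ/(1+ψ(Kᵢ−1)), yᵢ = Kᵢxᵢ:
  1: x = 0.176, y = 0.581
  2: x = 0.282, y = 0.178
  3: x = 0.542, y = 0.241

x_2 = 0.282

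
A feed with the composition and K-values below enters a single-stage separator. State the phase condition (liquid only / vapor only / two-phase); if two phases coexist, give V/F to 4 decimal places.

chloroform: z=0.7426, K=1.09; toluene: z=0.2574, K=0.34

ΣzᵢKᵢ = 0.8970; Σzᵢ/Kᵢ = 1.4383.
Since ΣzᵢKᵢ < 1 the mixture is below its bubble point — single liquid phase.

liquid only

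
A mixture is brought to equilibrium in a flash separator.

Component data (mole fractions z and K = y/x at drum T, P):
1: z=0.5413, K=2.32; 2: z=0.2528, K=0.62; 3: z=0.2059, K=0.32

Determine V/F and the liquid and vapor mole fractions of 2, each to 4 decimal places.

V/F = 0.6594, x_2 = 0.3373, y_2 = 0.2091

Material balance + equilibrium reduce to Σ zᵢ(Kᵢ−1)/(1+V/F(Kᵢ−1)) = 0.
Feasibility: ΣzᵢKᵢ = 1.4784, Σzᵢ/Kᵢ = 1.2845 — both > 1, two phases present.
Newton iteration, V/F⁰ = 0.5:
  V/F = 0.5000: g = 0.09969, g' = -0.6165 → V/F = 0.6617
  V/F = 0.6617: g = -0.00150, g' = -0.6486 → V/F = 0.6594
Converged at V/F = 0.6594.
Compositions from xᵢ = zᵢ/(1+V/F(Kᵢ−1)), yᵢ = Kᵢxᵢ:
  1: x = 0.2894, y = 0.6714
  2: x = 0.3373, y = 0.2091
  3: x = 0.3733, y = 0.1194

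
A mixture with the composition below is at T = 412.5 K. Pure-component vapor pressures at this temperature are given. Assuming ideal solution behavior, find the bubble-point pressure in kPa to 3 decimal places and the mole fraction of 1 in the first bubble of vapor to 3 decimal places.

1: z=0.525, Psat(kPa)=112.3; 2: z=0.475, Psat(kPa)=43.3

Pbub = 79.525 kPa, y_1 = 0.741

At the bubble point ψ → 0, so ΣzᵢKᵢ = 1 with Kᵢ = Pᵢˢᵃᵗ/P ⇒ P = ΣzᵢPᵢˢᵃᵗ.
P = 0.525·112.3 + 0.475·43.3 = 79.525 kPa
yᵢ = zᵢPᵢˢᵃᵗ/P ⇒ y_1 = 0.525·112.3/79.525 = 0.741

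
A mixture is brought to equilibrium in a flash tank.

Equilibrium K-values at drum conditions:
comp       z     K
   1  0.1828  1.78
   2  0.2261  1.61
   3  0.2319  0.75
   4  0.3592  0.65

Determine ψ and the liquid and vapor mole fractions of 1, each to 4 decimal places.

Material balance + equilibrium reduce to Σ zᵢ(Kᵢ−1)/(1+ψ(Kᵢ−1)) = 0.
Check two-phase: ΣzᵢKᵢ = 1.0968 > 1 and Σzᵢ/Kᵢ = 1.1049 > 1, so g(0) = 0.0968 > 0 and g(1) = -0.1049 < 0.
Newton–Raphson from ψ = 0.65:
  ψ = 0.6500: g = -0.03859, g' = -0.1865 → ψ = 0.4431
  ψ = 0.4431: g = 0.00055, g' = -0.1935 → ψ = 0.4459
Converged at ψ = 0.4459.
Compositions from xᵢ = zᵢ/(1+ψ(Kᵢ−1)), yᵢ = Kᵢxᵢ:
  1: x = 0.1356, y = 0.2414
  2: x = 0.1778, y = 0.2862
  3: x = 0.2610, y = 0.1957
  4: x = 0.4256, y = 0.2767

ψ = 0.4459, x_1 = 0.1356, y_1 = 0.2414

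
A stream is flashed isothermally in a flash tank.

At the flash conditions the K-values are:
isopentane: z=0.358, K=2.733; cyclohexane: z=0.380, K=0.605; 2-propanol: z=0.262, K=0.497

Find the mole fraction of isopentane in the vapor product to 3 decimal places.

Material balance + equilibrium reduce to Σ zᵢ(Kᵢ−1)/(1+β(Kᵢ−1)) = 0.
Check two-phase: ΣzᵢKᵢ = 1.339 > 1 and Σzᵢ/Kᵢ = 1.286 > 1, so g(0) = 0.339 > 0 and g(1) = -0.286 < 0.
Iterate (Newton) starting at β = 0.5:
  β = 0.500: g = -0.0307, g' = -0.519 → β = 0.441
  β = 0.441: g = 0.0006, g' = -0.542 → β = 0.442
Converged at β = 0.442.
Compositions from xᵢ = zᵢ/(1+β(Kᵢ−1)), yᵢ = Kᵢxᵢ:
  isopentane: x = 0.203, y = 0.554
  cyclohexane: x = 0.460, y = 0.279
  2-propanol: x = 0.337, y = 0.167

y_isopentane = 0.554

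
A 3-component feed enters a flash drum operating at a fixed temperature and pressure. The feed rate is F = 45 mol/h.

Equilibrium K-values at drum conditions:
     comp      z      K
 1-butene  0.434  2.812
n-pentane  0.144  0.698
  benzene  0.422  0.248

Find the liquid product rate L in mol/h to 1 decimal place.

Material balance + equilibrium reduce to Σ zᵢ(Kᵢ−1)/(1+ψ(Kᵢ−1)) = 0.
Feasibility: ΣzᵢKᵢ = 1.426, Σzᵢ/Kᵢ = 2.062 — both > 1, two phases present.
Iterate (Newton) starting at ψ = 0.43:
  ψ = 0.430: g = -0.0770, g' = -0.989 → ψ = 0.352
Converged at ψ = 0.352.
Then V = ψ·F = 0.3519·45 = 15.8 mol/h and L = F − V = 29.2 mol/h.

L = 29.2 mol/h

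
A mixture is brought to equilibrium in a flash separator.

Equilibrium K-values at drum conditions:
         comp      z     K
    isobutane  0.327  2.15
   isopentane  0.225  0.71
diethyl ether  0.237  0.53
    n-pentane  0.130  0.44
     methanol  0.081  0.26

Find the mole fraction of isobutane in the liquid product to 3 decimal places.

Rachford–Rice: g(β) = Σ zᵢ(Kᵢ−1)/(1+β(Kᵢ−1)) = 0.
Feasibility: ΣzᵢKᵢ = 1.067, Σzᵢ/Kᵢ = 1.523 — both > 1, two phases present.
Iterate (Newton) starting at β = 0.5:
  β = 0.500: g = -0.1794, g' = -0.480 → β = 0.126
  β = 0.126: g = -0.0022, g' = -0.510 → β = 0.122
Converged at β = 0.122.
Compositions from xᵢ = zᵢ/(1+β(Kᵢ−1)), yᵢ = Kᵢxᵢ:
  isobutane: x = 0.287, y = 0.617
  isopentane: x = 0.233, y = 0.166
  diethyl ether: x = 0.251, y = 0.133
  n-pentane: x = 0.140, y = 0.061
  methanol: x = 0.089, y = 0.023

x_isobutane = 0.287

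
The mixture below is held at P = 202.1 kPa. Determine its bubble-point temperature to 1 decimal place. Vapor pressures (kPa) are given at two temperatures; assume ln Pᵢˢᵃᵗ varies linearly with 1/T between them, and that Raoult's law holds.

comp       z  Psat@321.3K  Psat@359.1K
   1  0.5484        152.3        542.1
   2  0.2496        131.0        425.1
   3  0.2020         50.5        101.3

Bubble-point temperature: ΣzᵢPᵢˢᵃᵗ(T) = P. Interpolate ln Pᵢˢᵃᵗ = aᵢ + bᵢ/T.
  T = 321.3 K: ΣzᵢPᵢˢᵃᵗ = 126.42 kPa
  T = 359.1 K: ΣzᵢPᵢˢᵃᵗ = 423.86 kPa
  T = 340.2 K: ΣzᵢPᵢˢᵃᵗ = 238.82 kPa
  T = 330.8 K: ΣzᵢPᵢˢᵃᵗ = 175.51 kPa
  T = 335.5 K: ΣzᵢPᵢˢᵃᵗ = 205.14 kPa
  T = 333.1 K: ΣzᵢPᵢˢᵃᵗ = 189.53 kPa
Interpolating between 333.1 K and 335.5 K gives T ≈ 335.0 K.

T = 335.0 K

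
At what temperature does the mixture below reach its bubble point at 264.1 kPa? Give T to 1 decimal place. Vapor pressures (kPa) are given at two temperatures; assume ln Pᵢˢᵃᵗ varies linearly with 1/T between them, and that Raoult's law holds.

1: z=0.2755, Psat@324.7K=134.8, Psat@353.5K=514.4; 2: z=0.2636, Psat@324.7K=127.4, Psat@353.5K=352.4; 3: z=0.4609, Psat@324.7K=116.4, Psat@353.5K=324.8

T = 343.4 K

Bubble-point temperature: ΣzᵢPᵢˢᵃᵗ(T) = P. Interpolate ln Pᵢˢᵃᵗ = aᵢ + bᵢ/T.
  T = 324.7 K: ΣzᵢPᵢˢᵃᵗ = 124.37 kPa
  T = 353.5 K: ΣzᵢPᵢˢᵃᵗ = 384.31 kPa
  T = 339.1 K: ΣzᵢPᵢˢᵃᵗ = 223.30 kPa
  T = 346.3 K: ΣzᵢPᵢˢᵃᵗ = 294.41 kPa
  T = 342.7 K: ΣzᵢPᵢˢᵃᵗ = 256.73 kPa
  T = 344.5 K: ΣzᵢPᵢˢᵃᵗ = 275.02 kPa
Interpolating between 342.7 K and 344.5 K gives T ≈ 343.4 K.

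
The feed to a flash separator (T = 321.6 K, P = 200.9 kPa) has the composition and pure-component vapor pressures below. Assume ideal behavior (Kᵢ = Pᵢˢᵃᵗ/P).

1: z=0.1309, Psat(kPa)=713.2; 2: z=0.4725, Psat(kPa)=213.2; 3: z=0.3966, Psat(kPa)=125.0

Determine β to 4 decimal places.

β = 0.4615

Raoult's law: Kᵢ = Pᵢˢᵃᵗ/P = Pᵢˢᵃᵗ/200.9.
  K_1 = 713.2/200.9 = 3.550025, K_2 = 213.2/200.9 = 1.061224, K_3 = 125.0/200.9 = 0.622200
Newton–Raphson from β = 0.5:
  β = 0.5000: g = -0.00994, g' = -0.2522 → β = 0.4606
  β = 0.4606: g = 0.00024, g' = -0.2647 → β = 0.4615
Converged at β = 0.4615.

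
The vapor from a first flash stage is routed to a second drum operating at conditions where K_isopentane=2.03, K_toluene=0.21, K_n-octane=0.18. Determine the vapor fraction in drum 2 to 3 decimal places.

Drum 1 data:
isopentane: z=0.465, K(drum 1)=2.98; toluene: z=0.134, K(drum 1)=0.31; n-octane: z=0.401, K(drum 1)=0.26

Drum 1:
Material balance + equilibrium reduce to Σ zᵢ(Kᵢ−1)/(1+ψ₁(Kᵢ−1)) = 0.
g(0) = ΣzᵢKᵢ − 1 = 0.532 and g(1) = 1 − Σzᵢ/Kᵢ = -1.131, so a root lies in (0, 1).
Newton–Raphson from ψ₁ = 0.5:
  ψ₁ = 0.500: g = -0.1495, g' = -1.162 → ψ₁ = 0.371
  ψ₁ = 0.371: g = -0.0029, g' = -1.138 → ψ₁ = 0.369
Converged at ψ₁ = 0.369.
Drum-1 compositions:
  isopentane: x = 0.269, y = 0.801
  toluene: x = 0.180, y = 0.056
  n-octane: x = 0.552, y = 0.143
Drum-2 feed = drum-1 vapor: z₂ = (0.8009, 0.0557, 0.1434).
Drum 2:
Let ψ₂ = V/F and solve Σ zᵢ(Kᵢ−1)/(1+ψ₂(Kᵢ−1)) = 0.
Check two-phase: ΣzᵢKᵢ = 1.663 > 1 and Σzᵢ/Kᵢ = 1.456 > 1, so g(0) = 0.663 > 0 and g(1) = -0.456 < 0.
Iterate (Newton) starting at ψ₂ = 0.47:
  ψ₂ = 0.470: g = 0.2945, g' = -0.729 → ψ₂ = 0.874
  ψ₂ = 0.874: g = -0.1231, g' = -1.799 → ψ₂ = 0.806
  ψ₂ = 0.806: g = -0.0166, g' = -1.354 → ψ₂ = 0.793
Converged at ψ₂ = 0.793.
  isopentane: x = 0.441, y = 0.895
  toluene: x = 0.149, y = 0.031
  n-octane: x = 0.410, y = 0.074

V/F (drum 2) = 0.793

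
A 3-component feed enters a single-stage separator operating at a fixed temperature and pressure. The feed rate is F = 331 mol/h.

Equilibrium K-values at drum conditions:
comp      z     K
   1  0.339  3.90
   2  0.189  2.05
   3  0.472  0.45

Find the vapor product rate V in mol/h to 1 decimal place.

V = 239.0 mol/h

Let ψ = V/F and solve Σ zᵢ(Kᵢ−1)/(1+ψ(Kᵢ−1)) = 0.
g(0) = ΣzᵢKᵢ − 1 = 0.922 and g(1) = 1 − Σzᵢ/Kᵢ = -0.228, so a root lies in (0, 1).
Newton iteration, ψ⁰ = 0.53:
  ψ = 0.530: g = 0.1486, g' = -0.813 → ψ = 0.713
  ψ = 0.713: g = 0.0071, g' = -0.758 → ψ = 0.722
Converged at ψ = 0.722.
Then V = ψ·F = 0.7221·331 = 239.0 mol/h and L = F − V = 92.0 mol/h.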